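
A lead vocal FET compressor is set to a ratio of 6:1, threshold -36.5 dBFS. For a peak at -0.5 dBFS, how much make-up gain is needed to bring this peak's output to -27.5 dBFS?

3 dB

Overshoot 36 dB → 36/6 = 6 dB after compression, so the compressed level is -36.5 + 6 = -30.5 dBFS.
Make-up = target − compressed = -27.5 − (-30.5) = 3 dB.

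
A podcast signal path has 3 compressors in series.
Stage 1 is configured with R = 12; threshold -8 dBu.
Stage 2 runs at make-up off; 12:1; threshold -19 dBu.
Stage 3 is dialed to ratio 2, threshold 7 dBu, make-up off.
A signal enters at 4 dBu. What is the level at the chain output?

-18 dBu

Stage 1: 4 dBu is 12 dB over -8 dBu; at 12:1 that becomes 1 dB over, giving -7 dBu.
Stage 2: -7 dBu is 12 dB over -19 dBu; at 12:1 that becomes 1 dB over, giving -18 dBu.
Stage 3: -18 dBu ≤ 7 dBu, so stage 3 doesn't engage; output -18 dBu.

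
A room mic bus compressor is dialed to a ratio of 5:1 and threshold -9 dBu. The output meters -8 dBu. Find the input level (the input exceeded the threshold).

That's 1 dB above the -9 dBu threshold.
Input overshoot = R × output overshoot = 5 dB → input = -9 + 5 = -4 dBu.

-4 dBu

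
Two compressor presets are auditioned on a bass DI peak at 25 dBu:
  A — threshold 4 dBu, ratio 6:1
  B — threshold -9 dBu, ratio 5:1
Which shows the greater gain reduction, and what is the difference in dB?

A: GR = 21 − 21/6 = 17.5 dB.
B: GR = 34 − 34/5 = 27.2 dB.
B reduces 9.7 dB more.

B, by 9.7 dB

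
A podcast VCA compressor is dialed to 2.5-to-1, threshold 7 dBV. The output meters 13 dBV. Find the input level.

The compressed level sits 13 − 7 = 6 dB over threshold.
Before 2.5:1 compression the overshoot was 6 × 2.5 = 15 dB, so input = 7 + 15 = 22 dBV.

22 dBV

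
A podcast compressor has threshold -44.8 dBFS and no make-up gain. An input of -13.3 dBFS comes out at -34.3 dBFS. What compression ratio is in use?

3:1

Input overshoot = -13.3 − (-44.8) = 31.5 dB; output overshoot = -34.3 − (-44.8) = 10.5 dB.
Ratio = 31.5 / 10.5 = 3.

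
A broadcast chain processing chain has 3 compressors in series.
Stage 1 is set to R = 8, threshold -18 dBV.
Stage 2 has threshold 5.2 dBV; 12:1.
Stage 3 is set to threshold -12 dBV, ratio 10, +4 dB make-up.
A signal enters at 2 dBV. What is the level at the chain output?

-11.5 dBV

Stage 1: 2 dBV is 20 dB over -18 dBV; at 8:1 that becomes 2.5 dB over, giving -15.5 dBV.
Stage 2: -15.5 dBV ≤ 5.2 dBV, so stage 2 doesn't engage; output -15.5 dBV.
Stage 3: -15.5 dBV ≤ -12 dBV, so stage 3 doesn't engage; make-up brings it to -11.5 dBV.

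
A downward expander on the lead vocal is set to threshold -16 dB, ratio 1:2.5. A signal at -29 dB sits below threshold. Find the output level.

-48.5 dB

Below threshold, a 1:2.5 expander applies gain = (2.5−1)×(T − x) of attenuation.
(2.5−1) × 13 = 19.5 dB, so output = -29 − 19.5 = -48.5 dB.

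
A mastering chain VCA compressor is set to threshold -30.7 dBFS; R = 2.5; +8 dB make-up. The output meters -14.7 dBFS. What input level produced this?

Before make-up, the level was -14.7 − 8 = -22.7 dBFS.
That's 8 dB above the -30.7 dBFS threshold.
Input overshoot = R × output overshoot = 20 dB → input = -30.7 + 20 = -10.7 dBFS.

-10.7 dBFS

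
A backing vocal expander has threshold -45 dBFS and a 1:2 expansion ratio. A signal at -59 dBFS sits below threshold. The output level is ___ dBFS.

Below threshold, a 1:2 expander applies gain = (2−1)×(T − x) of attenuation.
(2−1) × 14 = 14 dB, so output = -59 − 14 = -73 dBFS.

-73 dBFS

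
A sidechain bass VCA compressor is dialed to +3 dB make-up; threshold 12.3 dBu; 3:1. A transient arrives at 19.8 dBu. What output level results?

Overshoot: 19.8 − 12.3 = 7.5 dB.
The 7.5 dB excess becomes 2.5 dB after 3:1 reduction.
So the level is 12.3 + 2.5 = 14.8 dBu; make-up adds 3 dB, giving 17.8 dBu.

17.8 dBu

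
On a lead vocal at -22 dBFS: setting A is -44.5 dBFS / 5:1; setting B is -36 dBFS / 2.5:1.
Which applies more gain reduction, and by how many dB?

A: GR = 22.5 − 22.5/5 = 18 dB.
B: GR = 14 − 14/2.5 = 8.4 dB.
A applies 9.6 dB more gain reduction.

A, by 9.6 dB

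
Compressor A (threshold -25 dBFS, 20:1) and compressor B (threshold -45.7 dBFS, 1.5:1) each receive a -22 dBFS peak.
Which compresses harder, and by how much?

A: GR = 3 − 3/20 = 2.85 dB.
B: GR = 23.7 − 23.7/1.5 = 7.9 dB.
B applies 5.05 dB more gain reduction.

B, by 5.05 dB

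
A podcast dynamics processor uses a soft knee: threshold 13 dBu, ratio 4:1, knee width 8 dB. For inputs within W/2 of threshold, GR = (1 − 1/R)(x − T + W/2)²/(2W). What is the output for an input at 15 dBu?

13.3125 dBu

x − T + W/2 = 15 − 13 + 4 = 6.
GR = (1 − 1/4) × 6² / 16 = 0.75 × 36 / 16 = 1.6875 dB.
Output = 15 − 1.6875 = 13.3125 dBu.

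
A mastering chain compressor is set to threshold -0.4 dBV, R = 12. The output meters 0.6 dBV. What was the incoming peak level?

11.6 dBV

Post-compression overshoot = 0.6 − (-0.4) = 1 dB.
Before 12:1 compression the overshoot was 1 × 12 = 12 dB, so input = -0.4 + 12 = 11.6 dBV.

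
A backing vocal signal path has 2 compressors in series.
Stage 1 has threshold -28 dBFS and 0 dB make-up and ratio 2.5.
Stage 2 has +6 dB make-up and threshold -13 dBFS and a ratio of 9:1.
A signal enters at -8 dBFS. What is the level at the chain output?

Stage 1: overshoot 20 dB → 20/2.5 = 8 dB → -20 dBFS.
Stage 2: below threshold (-20 ≤ -13); passes unchanged; make-up brings it to -14 dBFS.

-14 dBFS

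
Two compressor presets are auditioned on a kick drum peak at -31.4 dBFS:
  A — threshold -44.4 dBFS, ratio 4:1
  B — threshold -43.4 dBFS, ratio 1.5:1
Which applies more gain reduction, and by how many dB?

A: GR = 13 − 13/4 = 9.75 dB.
B: GR = 12 − 12/1.5 = 4 dB.
A reduces 5.75 dB more.

A, by 5.75 dB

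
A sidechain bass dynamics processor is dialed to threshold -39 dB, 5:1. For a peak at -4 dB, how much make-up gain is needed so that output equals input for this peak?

28 dB

Overshoot 35 dB → 35/5 = 7 dB after compression, so the compressed level is -39 + 7 = -32 dB.
Make-up = target − compressed = -4 − (-32) = 28 dB.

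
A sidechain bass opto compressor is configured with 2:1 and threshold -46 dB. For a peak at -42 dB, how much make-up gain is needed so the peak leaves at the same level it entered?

2 dB

The peak compresses to -46 + 4/2 = -44 dB.
To reach -42 dB requires -42 − (-44) = 2 dB of make-up.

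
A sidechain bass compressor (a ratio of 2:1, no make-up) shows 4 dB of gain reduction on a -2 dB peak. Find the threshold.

-10 dB

Input is 8 dB above T (since output overshoot × R = input overshoot: (-6 − T)·2 = -2 − T gives T = -10 dB).
Check: -10 + (-2 − (-10))/2 = -10 + 4 = -6 dB. ✓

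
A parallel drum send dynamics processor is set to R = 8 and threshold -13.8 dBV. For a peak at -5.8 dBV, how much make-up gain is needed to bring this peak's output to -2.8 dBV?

Without make-up, output = threshold + overshoot/8 = -13.8 + 1 = -12.8 dBV.
Gap to target: 10 dB.

10 dB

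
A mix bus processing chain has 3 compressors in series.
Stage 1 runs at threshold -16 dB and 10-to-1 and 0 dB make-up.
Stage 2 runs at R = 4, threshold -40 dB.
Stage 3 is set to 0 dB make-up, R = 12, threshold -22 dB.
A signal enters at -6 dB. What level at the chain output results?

-33.75 dB

Stage 1: -6 dB is 10 dB over -16 dB; at 10:1 that becomes 1 dB over, giving -15 dB.
Stage 2: 25 dB above -40 dB, reduced 4:1 to 6.25 dB above → -33.75 dB.
Stage 3: below threshold (-33.75 ≤ -22); passes unchanged; output -33.75 dB.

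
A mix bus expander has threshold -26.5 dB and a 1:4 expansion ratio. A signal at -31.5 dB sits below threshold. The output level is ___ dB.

Undershoot = (-26.5) − (-31.5) = 5 dB.
At 1:4, that expands to 20 dB under threshold.
Output = -26.5 − 20 = -46.5 dB.

-46.5 dB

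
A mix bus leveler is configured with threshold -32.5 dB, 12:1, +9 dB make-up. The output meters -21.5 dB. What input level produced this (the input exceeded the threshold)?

Before make-up, the level was -21.5 − 9 = -30.5 dB.
That's 2 dB above the -32.5 dB threshold.
Before 12:1 compression the overshoot was 2 × 12 = 24 dB, so input = -32.5 + 24 = -8.5 dB.

-8.5 dB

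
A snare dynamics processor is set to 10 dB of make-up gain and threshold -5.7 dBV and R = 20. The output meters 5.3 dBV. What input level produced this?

14.3 dBV

Remove make-up: 5.3 − 10 = -4.7 dBV.
That's 1 dB above the -5.7 dBV threshold.
Input overshoot = R × output overshoot = 20 dB → input = -5.7 + 20 = 14.3 dBV.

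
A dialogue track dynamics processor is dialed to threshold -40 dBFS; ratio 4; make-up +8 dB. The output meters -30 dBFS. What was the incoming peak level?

Remove make-up: -30 − 8 = -38 dBFS.
The compressed level sits -38 − (-40) = 2 dB over threshold.
Before 4:1 compression the overshoot was 2 × 4 = 8 dB, so input = -40 + 8 = -32 dBFS.

-32 dBFS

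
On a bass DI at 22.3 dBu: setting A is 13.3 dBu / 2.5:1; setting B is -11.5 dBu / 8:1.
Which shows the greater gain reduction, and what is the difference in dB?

A: overshoot 9 dB → output overshoot 3.6 dB → GR 5.4 dB.
B: overshoot 33.8 dB → output overshoot 4.225 dB → GR 29.575 dB.
B applies 24.175 dB more gain reduction.

B, by 24.175 dB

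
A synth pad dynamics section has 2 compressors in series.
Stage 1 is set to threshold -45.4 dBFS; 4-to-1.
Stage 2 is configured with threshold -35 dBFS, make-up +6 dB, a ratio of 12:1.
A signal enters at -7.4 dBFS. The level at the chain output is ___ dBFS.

Stage 1: overshoot 38 dB → 38/4 = 9.5 dB → -35.9 dBFS.
Stage 2: below threshold (-35.9 ≤ -35); passes unchanged; make-up brings it to -29.9 dBFS.

-29.9 dBFS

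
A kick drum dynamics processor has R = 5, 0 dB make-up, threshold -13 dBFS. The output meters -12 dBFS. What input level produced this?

-8 dBFS

Post-compression overshoot = -12 − (-13) = 1 dB.
Undo the ratio: input overshoot = 1 × 5 = 5 dB, giving input = -8 dBFS.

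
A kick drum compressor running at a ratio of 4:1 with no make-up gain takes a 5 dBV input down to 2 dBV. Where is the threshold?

1 dBV

Let T be the threshold. Output overshoot = (input overshoot)/R, so 2 − T = (5 − T)/4.
4·(2 − T) = 5 − T → 3·T = 8 − 5 = 3.
T = 3/3 = 1 dBV.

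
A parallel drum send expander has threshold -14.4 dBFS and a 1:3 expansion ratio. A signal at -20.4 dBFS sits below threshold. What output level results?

-32.4 dBFS

Undershoot = (-14.4) − (-20.4) = 6 dB.
At 1:3, that expands to 18 dB under threshold.
Output = -14.4 − 18 = -32.4 dBFS.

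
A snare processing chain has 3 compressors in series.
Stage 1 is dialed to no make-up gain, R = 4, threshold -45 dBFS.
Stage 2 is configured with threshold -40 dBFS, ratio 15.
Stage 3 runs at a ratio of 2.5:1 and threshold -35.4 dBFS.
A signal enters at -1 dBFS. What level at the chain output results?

-39.6 dBFS

Stage 1: -1 dBFS is 44 dB over -45 dBFS; at 4:1 that becomes 11 dB over, giving -34 dBFS.
Stage 2: overshoot 6 dB → 6/15 = 0.4 dB → -39.6 dBFS.
Stage 3: -39.6 dBFS ≤ -35.4 dBFS, so stage 3 doesn't engage; output -39.6 dBFS.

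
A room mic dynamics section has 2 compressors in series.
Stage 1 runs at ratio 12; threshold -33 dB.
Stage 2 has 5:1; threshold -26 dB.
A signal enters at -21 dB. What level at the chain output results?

Stage 1: overshoot 12 dB → 12/12 = 1 dB → -32 dB.
Stage 2: -32 dB ≤ -26 dB, so stage 2 doesn't engage; output -32 dB.

-32 dB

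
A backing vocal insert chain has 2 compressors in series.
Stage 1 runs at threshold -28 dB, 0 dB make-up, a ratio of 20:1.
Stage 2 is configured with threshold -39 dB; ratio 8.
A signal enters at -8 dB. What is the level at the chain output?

-37.5 dB

Stage 1: -8 dB is 20 dB over -28 dB; at 20:1 that becomes 1 dB over, giving -27 dB.
Stage 2: -27 dB is 12 dB over -39 dB; at 8:1 that becomes 1.5 dB over, giving -37.5 dB.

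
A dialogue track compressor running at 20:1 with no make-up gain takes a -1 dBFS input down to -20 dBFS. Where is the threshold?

Input is 20 dB above T (since output overshoot × R = input overshoot: (-20 − T)·20 = -1 − T gives T = -21 dBFS).
Check: -21 + (-1 − (-21))/20 = -21 + 1 = -20 dBFS. ✓

-21 dBFS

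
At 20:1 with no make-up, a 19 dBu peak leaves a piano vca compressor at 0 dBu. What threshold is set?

Gain reduction = 19 − 0 = 19 dB; output overshoot = GR / (R − 1) = 19 / 19 = 1 dB.
Threshold = output − output overshoot = 0 − 1 = -1 dBu.

-1 dBu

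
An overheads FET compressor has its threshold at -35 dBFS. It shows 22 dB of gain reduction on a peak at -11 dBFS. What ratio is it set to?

12:1

Input overshoot = -11 − (-35) = 24 dB.
Output overshoot = 24 − 22 = 2 dB.
Ratio = input overshoot / output overshoot = 24 / 2 = 12.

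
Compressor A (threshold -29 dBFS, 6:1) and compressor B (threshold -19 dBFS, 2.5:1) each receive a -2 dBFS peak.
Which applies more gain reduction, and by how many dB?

A, by 12.3 dB

A: 27 dB over, compressed to 4.5 dB over, so 22.5 dB of GR.
B: 17 dB over, compressed to 6.8 dB over, so 10.2 dB of GR.
A applies 12.3 dB more gain reduction.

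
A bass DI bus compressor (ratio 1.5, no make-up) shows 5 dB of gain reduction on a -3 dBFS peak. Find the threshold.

Let T be the threshold. Output overshoot = (input overshoot)/R, so -8 − T = (-3 − T)/1.5.
1.5·(-8 − T) = -3 − T → 0.5·T = -12 − (-3) = -9.
T = -9/0.5 = -18 dBFS.

-18 dBFS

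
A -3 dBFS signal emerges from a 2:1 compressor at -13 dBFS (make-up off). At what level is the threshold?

-23 dBFS

Input is 20 dB above T (since output overshoot × R = input overshoot: (-13 − T)·2 = -3 − T gives T = -23 dBFS).
Check: -23 + (-3 − (-23))/2 = -23 + 10 = -13 dBFS. ✓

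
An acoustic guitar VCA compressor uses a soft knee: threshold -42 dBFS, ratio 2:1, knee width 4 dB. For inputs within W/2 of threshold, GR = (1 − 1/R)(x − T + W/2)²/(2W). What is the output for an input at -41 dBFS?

-41.5625 dBFS

x − T + W/2 = -41 − (-42) + 2 = 3.
GR = (1 − 1/2) × 3² / 8 = 0.5 × 9 / 8 = 0.5625 dB.
Output = -41 − 0.5625 = -41.5625 dBFS.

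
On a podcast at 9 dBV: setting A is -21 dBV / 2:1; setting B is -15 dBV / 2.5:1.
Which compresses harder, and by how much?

A, by 0.6 dB

A: 30 dB over, compressed to 15 dB over, so 15 dB of GR.
B: 24 dB over, compressed to 9.6 dB over, so 14.4 dB of GR.
A reduces 0.6 dB more.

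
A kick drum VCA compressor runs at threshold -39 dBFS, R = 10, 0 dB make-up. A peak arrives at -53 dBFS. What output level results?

-53 dBFS

-53 dBFS is 14 dB below the -39 dBFS threshold, so no gain reduction is applied.
Output = input = -53 dBFS.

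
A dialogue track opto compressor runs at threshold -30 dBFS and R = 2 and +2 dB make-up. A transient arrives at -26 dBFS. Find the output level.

-26 dBFS

-26 dBFS sits 4 dB over threshold.
2:1 compression reduces that to 4/2 = 2 dB over.
So the level is -30 + 2 = -28 dBFS; make-up adds 2 dB, giving -26 dBFS.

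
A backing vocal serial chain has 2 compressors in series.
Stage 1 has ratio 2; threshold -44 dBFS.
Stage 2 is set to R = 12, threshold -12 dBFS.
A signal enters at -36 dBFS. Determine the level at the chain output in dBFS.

-40 dBFS

Stage 1: overshoot 8 dB → 8/2 = 4 dB → -40 dBFS.
Stage 2: below threshold (-40 ≤ -12); passes unchanged; output -40 dBFS.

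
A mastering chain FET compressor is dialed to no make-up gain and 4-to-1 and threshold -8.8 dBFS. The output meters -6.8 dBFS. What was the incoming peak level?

That's 2 dB above the -8.8 dBFS threshold.
Input overshoot = R × output overshoot = 8 dB → input = -8.8 + 8 = -0.8 dBFS.

-0.8 dBFS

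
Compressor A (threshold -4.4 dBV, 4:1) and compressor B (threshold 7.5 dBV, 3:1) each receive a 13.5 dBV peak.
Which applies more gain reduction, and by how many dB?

A: overshoot 17.9 dB → output overshoot 4.475 dB → GR 13.425 dB.
B: overshoot 6 dB → output overshoot 2 dB → GR 4 dB.
A reduces 9.425 dB more.

A, by 9.425 dB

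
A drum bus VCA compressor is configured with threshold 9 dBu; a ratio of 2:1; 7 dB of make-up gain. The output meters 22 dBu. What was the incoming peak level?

21 dBu

Stripping the +7 dB make-up gives 15 dBu at the gain stage.
That's 6 dB above the 9 dBu threshold.
Undo the ratio: input overshoot = 6 × 2 = 12 dB, giving input = 21 dBu.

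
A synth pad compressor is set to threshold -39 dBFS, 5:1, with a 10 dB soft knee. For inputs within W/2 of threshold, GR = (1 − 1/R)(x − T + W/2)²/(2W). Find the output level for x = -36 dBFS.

-38.56 dBFS

x − T + W/2 = -36 − (-39) + 5 = 8.
GR = (1 − 1/5) × 8² / 20 = 0.8 × 64 / 20 = 2.56 dB.
Output = -36 − 2.56 = -38.56 dBFS.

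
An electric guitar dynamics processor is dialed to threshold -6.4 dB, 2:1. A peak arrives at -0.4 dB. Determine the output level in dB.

-3.4 dB

-0.4 dB sits 6 dB over threshold.
The 6 dB excess becomes 3 dB after 2:1 reduction.
That puts the output at -3.4 dB.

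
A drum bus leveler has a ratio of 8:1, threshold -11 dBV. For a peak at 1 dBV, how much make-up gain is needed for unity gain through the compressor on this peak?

10.5 dB

Without make-up, output = threshold + overshoot/8 = -11 + 1.5 = -9.5 dBV.
Gap to target: 10.5 dB.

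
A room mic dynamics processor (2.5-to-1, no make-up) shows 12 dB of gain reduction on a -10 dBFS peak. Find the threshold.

Let T be the threshold. Output overshoot = (input overshoot)/R, so -22 − T = (-10 − T)/2.5.
2.5·(-22 − T) = -10 − T → 1.5·T = -55 − (-10) = -45.
T = -45/1.5 = -30 dBFS.

-30 dBFS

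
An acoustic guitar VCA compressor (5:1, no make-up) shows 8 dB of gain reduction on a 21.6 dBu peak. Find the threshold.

11.6 dBu

Input is 10 dB above T (since output overshoot × R = input overshoot: (13.6 − T)·5 = 21.6 − T gives T = 11.6 dBu).
Check: 11.6 + (21.6 − 11.6)/5 = 11.6 + 2 = 13.6 dBu. ✓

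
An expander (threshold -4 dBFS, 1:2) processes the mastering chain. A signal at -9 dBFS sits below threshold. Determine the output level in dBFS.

-14 dBFS

Below threshold, a 1:2 expander applies gain = (2−1)×(T − x) of attenuation.
(2−1) × 5 = 5 dB, so output = -9 − 5 = -14 dBFS.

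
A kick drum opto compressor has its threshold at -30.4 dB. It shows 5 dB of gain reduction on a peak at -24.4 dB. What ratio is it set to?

Input overshoot = -24.4 − (-30.4) = 6 dB.
Output overshoot = 6 − 5 = 1 dB.
Ratio = input overshoot / output overshoot = 6 / 1 = 6.

6:1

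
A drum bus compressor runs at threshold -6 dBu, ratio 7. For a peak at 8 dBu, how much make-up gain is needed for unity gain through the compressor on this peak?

Without make-up, output = threshold + overshoot/7 = -6 + 2 = -4 dBu.
Gap to target: 12 dB.

12 dB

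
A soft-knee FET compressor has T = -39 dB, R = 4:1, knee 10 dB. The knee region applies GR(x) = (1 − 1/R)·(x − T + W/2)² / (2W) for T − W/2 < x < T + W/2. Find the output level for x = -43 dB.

-43.0375 dB

x − T + W/2 = -43 − (-39) + 5 = 1.
GR = (1 − 1/4) × 1² / 20 = 0.75 × 1 / 20 = 0.0375 dB.
Output = -43 − 0.0375 = -43.0375 dB.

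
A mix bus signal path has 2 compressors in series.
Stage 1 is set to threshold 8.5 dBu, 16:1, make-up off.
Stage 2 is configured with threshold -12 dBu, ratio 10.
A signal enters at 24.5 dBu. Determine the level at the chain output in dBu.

-9.85 dBu

Stage 1: 24.5 dBu is 16 dB over 8.5 dBu; at 16:1 that becomes 1 dB over, giving 9.5 dBu.
Stage 2: 9.5 dBu is 21.5 dB over -12 dBu; at 10:1 that becomes 2.15 dB over, giving -9.85 dBu.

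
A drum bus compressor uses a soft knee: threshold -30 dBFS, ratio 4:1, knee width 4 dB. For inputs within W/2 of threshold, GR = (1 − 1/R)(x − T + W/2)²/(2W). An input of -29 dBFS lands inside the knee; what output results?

-29.84375 dBFS

x − T + W/2 = -29 − (-30) + 2 = 3.
GR = (1 − 1/4) × 3² / 8 = 0.75 × 9 / 8 = 0.84375 dB.
Output = -29 − 0.84375 = -29.84375 dBFS.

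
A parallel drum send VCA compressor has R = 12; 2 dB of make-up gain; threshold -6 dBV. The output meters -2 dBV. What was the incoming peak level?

18 dBV

Remove make-up: -2 − 2 = -4 dBV.
The compressed level sits -4 − (-6) = 2 dB over threshold.
Input overshoot = R × output overshoot = 24 dB → input = -6 + 24 = 18 dBV.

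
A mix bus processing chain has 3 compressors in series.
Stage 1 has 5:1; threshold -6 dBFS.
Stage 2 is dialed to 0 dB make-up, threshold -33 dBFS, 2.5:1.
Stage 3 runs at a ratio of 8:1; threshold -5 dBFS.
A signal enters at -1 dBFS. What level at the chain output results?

Stage 1: -1 dBFS is 5 dB over -6 dBFS; at 5:1 that becomes 1 dB over, giving -5 dBFS.
Stage 2: -5 dBFS is 28 dB over -33 dBFS; at 2.5:1 that becomes 11.2 dB over, giving -21.8 dBFS.
Stage 3: below threshold (-21.8 ≤ -5); passes unchanged; output -21.8 dBFS.

-21.8 dBFS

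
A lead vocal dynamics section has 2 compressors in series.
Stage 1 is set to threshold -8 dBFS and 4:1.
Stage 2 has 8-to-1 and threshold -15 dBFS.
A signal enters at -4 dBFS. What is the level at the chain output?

-14 dBFS

Stage 1: 4 dB above -8 dBFS, reduced 4:1 to 1 dB above → -7 dBFS.
Stage 2: overshoot 8 dB → 8/8 = 1 dB → -14 dBFS.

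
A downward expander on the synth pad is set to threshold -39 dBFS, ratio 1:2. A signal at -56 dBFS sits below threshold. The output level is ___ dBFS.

-73 dBFS

Below threshold, a 1:2 expander applies gain = (2−1)×(T − x) of attenuation.
(2−1) × 17 = 17 dB, so output = -56 − 17 = -73 dBFS.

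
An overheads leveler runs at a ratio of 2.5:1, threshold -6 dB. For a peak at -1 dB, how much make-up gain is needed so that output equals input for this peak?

Overshoot 5 dB → 5/2.5 = 2 dB after compression, so the compressed level is -6 + 2 = -4 dB.
Make-up = target − compressed = -1 − (-4) = 3 dB.

3 dB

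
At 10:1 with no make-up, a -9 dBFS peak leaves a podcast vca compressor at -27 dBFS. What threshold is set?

-29 dBFS

Let T be the threshold. Output overshoot = (input overshoot)/R, so -27 − T = (-9 − T)/10.
10·(-27 − T) = -9 − T → 9·T = -270 − (-9) = -261.
T = -261/9 = -29 dBFS.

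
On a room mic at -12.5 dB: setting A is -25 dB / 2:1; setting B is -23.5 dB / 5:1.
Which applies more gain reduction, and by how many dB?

B, by 2.55 dB

A: 12.5 dB over, compressed to 6.25 dB over, so 6.25 dB of GR.
B: 11 dB over, compressed to 2.2 dB over, so 8.8 dB of GR.
B reduces 2.55 dB more.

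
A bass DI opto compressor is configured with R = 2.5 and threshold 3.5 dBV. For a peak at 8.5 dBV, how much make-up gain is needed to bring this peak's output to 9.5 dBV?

Overshoot 5 dB → 5/2.5 = 2 dB after compression, so the compressed level is 3.5 + 2 = 5.5 dBV.
Make-up = target − compressed = 9.5 − 5.5 = 4 dB.

4 dB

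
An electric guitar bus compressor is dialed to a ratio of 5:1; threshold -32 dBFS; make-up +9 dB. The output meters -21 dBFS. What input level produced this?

Before make-up, the level was -21 − 9 = -30 dBFS.
That's 2 dB above the -32 dBFS threshold.
Before 5:1 compression the overshoot was 2 × 5 = 10 dB, so input = -32 + 10 = -22 dBFS.

-22 dBFS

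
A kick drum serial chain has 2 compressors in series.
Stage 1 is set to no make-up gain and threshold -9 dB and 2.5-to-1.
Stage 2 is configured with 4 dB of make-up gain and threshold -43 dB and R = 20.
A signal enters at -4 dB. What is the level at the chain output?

Stage 1: 5 dB above -9 dB, reduced 2.5:1 to 2 dB above → -7 dB.
Stage 2: -7 dB is 36 dB over -43 dB; at 20:1 that becomes 1.8 dB over, giving -41.2 dB; +4 dB make-up → -37.2 dB.

-37.2 dB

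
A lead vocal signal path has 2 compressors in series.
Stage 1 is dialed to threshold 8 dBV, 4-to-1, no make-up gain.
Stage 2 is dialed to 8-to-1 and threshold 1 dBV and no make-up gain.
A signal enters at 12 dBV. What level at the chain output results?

Stage 1: 12 dBV is 4 dB over 8 dBV; at 4:1 that becomes 1 dB over, giving 9 dBV.
Stage 2: 9 dBV is 8 dB over 1 dBV; at 8:1 that becomes 1 dB over, giving 2 dBV.

2 dBV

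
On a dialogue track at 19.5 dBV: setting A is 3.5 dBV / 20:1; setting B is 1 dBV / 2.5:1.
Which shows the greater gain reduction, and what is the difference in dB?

A: 16 dB over, compressed to 0.8 dB over, so 15.2 dB of GR.
B: 18.5 dB over, compressed to 7.4 dB over, so 11.1 dB of GR.
A applies 4.1 dB more gain reduction.

A, by 4.1 dB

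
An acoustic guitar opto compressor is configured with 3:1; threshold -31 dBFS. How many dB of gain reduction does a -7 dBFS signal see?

-7 dBFS exceeds the threshold by 24 dB.
After 3:1 compression the overshoot becomes 24/3 = 8 dB.
Gain reduction = 24 − 8 = 16 dB.

16 dB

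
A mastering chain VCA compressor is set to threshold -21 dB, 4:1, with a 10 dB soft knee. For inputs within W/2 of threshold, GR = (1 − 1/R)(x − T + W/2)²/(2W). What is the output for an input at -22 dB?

-22.6 dB

x − T + W/2 = -22 − (-21) + 5 = 4.
GR = (1 − 1/4) × 4² / 20 = 0.75 × 16 / 20 = 0.6 dB.
Output = -22 − 0.6 = -22.6 dB.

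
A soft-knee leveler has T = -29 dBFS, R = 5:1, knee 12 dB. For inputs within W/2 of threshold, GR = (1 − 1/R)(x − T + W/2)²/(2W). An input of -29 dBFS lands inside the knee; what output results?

x − T + W/2 = -29 − (-29) + 6 = 6.
GR = (1 − 1/5) × 6² / 24 = 0.8 × 36 / 24 = 1.2 dB.
Output = -29 − 1.2 = -30.2 dBFS.

-30.2 dBFS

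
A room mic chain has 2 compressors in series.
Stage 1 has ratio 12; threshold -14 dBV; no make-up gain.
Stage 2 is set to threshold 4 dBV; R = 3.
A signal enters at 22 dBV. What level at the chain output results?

Stage 1: 36 dB above -14 dBV, reduced 12:1 to 3 dB above → -11 dBV.
Stage 2: -11 dBV is at or below the 4 dBV threshold — no compression; output -11 dBV.

-11 dBV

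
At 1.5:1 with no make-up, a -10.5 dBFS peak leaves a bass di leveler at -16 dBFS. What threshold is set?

-27 dBFS

Gain reduction = -10.5 − (-16) = 5.5 dB; output overshoot = GR / (R − 1) = 5.5 / 0.5 = 11 dB.
Threshold = output − output overshoot = -16 − 11 = -27 dBFS.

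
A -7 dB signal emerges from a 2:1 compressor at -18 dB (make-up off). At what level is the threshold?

-29 dB

Gain reduction = -7 − (-18) = 11 dB; output overshoot = GR / (R − 1) = 11 / 1 = 11 dB.
Threshold = output − output overshoot = -18 − 11 = -29 dB.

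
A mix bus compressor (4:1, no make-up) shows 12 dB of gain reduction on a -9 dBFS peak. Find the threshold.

Input is 16 dB above T (since output overshoot × R = input overshoot: (-21 − T)·4 = -9 − T gives T = -25 dBFS).
Check: -25 + (-9 − (-25))/4 = -25 + 4 = -21 dBFS. ✓

-25 dBFS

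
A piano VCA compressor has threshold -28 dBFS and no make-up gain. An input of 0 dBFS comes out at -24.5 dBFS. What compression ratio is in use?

8:1

Input overshoot = 0 − (-28) = 28 dB; output overshoot = -24.5 − (-28) = 3.5 dB.
Ratio = 28 / 3.5 = 8.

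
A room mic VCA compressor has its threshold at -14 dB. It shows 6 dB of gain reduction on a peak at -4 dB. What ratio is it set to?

2.5:1

Input overshoot = -4 − (-14) = 10 dB.
Output overshoot = 10 − 6 = 4 dB.
Ratio = input overshoot / output overshoot = 10 / 4 = 2.5.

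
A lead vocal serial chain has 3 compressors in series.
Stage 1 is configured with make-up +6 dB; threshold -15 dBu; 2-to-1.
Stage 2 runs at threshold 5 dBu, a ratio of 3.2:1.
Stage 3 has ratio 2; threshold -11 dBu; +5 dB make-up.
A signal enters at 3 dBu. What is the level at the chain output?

Stage 1: overshoot 18 dB → 18/2 = 9 dB → -6 dBu; +6 dB make-up → 0 dBu.
Stage 2: 0 dBu ≤ 5 dBu, so stage 2 doesn't engage; output 0 dBu.
Stage 3: 0 dBu is 11 dB over -11 dBu; at 2:1 that becomes 5.5 dB over, giving -5.5 dBu; +5 dB make-up → -0.5 dBu.

-0.5 dBu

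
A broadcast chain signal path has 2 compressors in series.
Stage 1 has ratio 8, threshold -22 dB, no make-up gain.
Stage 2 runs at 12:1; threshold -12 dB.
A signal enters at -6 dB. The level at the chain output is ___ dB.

-20 dB

Stage 1: -6 dB is 16 dB over -22 dB; at 8:1 that becomes 2 dB over, giving -20 dB.
Stage 2: below threshold (-20 ≤ -12); passes unchanged; output -20 dB.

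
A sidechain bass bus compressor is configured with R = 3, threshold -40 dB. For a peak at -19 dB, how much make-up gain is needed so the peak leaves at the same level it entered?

Overshoot 21 dB → 21/3 = 7 dB after compression, so the compressed level is -40 + 7 = -33 dB.
Make-up = target − compressed = -19 − (-33) = 14 dB.

14 dB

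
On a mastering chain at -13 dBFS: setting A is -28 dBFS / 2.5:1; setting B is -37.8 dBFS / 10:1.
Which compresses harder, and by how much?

A: 15 dB over, compressed to 6 dB over, so 9 dB of GR.
B: 24.8 dB over, compressed to 2.48 dB over, so 22.32 dB of GR.
B applies 13.32 dB more gain reduction.

B, by 13.32 dB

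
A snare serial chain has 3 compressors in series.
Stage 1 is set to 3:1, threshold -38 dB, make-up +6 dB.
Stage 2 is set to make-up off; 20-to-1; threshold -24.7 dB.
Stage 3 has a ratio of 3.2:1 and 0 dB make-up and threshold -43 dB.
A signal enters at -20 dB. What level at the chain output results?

-37.6875 dB

Stage 1: -20 dB is 18 dB over -38 dB; at 3:1 that becomes 6 dB over, giving -32 dB; +6 dB make-up → -26 dB.
Stage 2: -26 dB ≤ -24.7 dB, so stage 2 doesn't engage; output -26 dB.
Stage 3: overshoot 17 dB → 17/3.2 = 5.3125 dB → -37.6875 dB.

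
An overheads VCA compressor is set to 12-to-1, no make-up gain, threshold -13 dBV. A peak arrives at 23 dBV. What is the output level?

-10 dBV

The input is 36 dB above the -13 dBV threshold.
At 12:1 the overshoot is divided by 12, leaving 3 dB above threshold.
Output = -13 + 3 = -10 dBV.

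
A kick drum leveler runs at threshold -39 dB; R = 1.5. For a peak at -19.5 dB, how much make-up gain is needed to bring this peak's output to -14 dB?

12 dB

The peak compresses to -39 + 19.5/1.5 = -26 dB.
To reach -14 dB requires -14 − (-26) = 12 dB of make-up.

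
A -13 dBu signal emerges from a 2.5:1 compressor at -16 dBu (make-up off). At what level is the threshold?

Let T be the threshold. Output overshoot = (input overshoot)/R, so -16 − T = (-13 − T)/2.5.
2.5·(-16 − T) = -13 − T → 1.5·T = -40 − (-13) = -27.
T = -27/1.5 = -18 dBu.

-18 dBu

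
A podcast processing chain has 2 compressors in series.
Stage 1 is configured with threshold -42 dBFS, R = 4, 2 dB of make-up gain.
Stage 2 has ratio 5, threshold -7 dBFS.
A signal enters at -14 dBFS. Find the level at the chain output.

-33 dBFS

Stage 1: 28 dB above -42 dBFS, reduced 4:1 to 7 dB above → -35 dBFS; +2 dB make-up → -33 dBFS.
Stage 2: below threshold (-33 ≤ -7); passes unchanged; output -33 dBFS.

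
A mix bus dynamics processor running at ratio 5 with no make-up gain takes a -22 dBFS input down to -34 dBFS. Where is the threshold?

-37 dBFS

Input is 15 dB above T (since output overshoot × R = input overshoot: (-34 − T)·5 = -22 − T gives T = -37 dBFS).
Check: -37 + (-22 − (-37))/5 = -37 + 3 = -34 dBFS. ✓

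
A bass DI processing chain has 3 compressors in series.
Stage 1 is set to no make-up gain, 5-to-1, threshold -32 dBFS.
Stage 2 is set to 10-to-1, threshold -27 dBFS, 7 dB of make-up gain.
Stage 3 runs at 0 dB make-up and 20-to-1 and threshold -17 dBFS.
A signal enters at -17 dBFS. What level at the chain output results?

-22 dBFS

Stage 1: -17 dBFS is 15 dB over -32 dBFS; at 5:1 that becomes 3 dB over, giving -29 dBFS.
Stage 2: -29 dBFS ≤ -27 dBFS, so stage 2 doesn't engage; make-up brings it to -22 dBFS.
Stage 3: -22 dBFS ≤ -17 dBFS, so stage 3 doesn't engage; output -22 dBFS.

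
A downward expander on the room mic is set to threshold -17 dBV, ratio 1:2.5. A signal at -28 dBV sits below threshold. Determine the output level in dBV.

-44.5 dBV

Undershoot = (-17) − (-28) = 11 dB.
At 1:2.5, that expands to 27.5 dB under threshold.
Output = -17 − 27.5 = -44.5 dBV.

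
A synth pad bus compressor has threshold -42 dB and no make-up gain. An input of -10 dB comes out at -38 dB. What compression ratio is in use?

8:1

Input overshoot = -10 − (-42) = 32 dB; output overshoot = -38 − (-42) = 4 dB.
Ratio = 32 / 4 = 8.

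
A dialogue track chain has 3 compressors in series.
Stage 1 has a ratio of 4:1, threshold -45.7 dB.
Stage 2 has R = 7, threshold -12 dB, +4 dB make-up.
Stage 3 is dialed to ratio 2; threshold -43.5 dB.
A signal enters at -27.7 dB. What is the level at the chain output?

-40.35 dB

Stage 1: overshoot 18 dB → 18/4 = 4.5 dB → -41.2 dB.
Stage 2: below threshold (-41.2 ≤ -12); passes unchanged; make-up brings it to -37.2 dB.
Stage 3: overshoot 6.3 dB → 6.3/2 = 3.15 dB → -40.35 dB.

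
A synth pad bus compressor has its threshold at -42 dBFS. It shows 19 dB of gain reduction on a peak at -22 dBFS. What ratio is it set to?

20:1

Input overshoot = -22 − (-42) = 20 dB.
Output overshoot = 20 − 19 = 1 dB.
Ratio = input overshoot / output overshoot = 20 / 1 = 20.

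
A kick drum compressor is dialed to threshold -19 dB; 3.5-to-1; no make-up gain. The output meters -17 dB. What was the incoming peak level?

That's 2 dB above the -19 dB threshold.
Undo the ratio: input overshoot = 2 × 3.5 = 7 dB, giving input = -12 dB.

-12 dB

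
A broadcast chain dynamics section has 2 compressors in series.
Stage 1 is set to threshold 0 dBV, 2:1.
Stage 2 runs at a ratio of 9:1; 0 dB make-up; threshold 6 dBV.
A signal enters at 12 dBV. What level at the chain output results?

6 dBV

Stage 1: 12 dB above 0 dBV, reduced 2:1 to 6 dB above → 6 dBV.
Stage 2: 6 dBV ≤ 6 dBV, so stage 2 doesn't engage; output 6 dBV.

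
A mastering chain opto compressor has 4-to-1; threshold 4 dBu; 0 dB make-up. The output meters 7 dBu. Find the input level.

The compressed level sits 7 − 4 = 3 dB over threshold.
Undo the ratio: input overshoot = 3 × 4 = 12 dB, giving input = 16 dBu.

16 dBu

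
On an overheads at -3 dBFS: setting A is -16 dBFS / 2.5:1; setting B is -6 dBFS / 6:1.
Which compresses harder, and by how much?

A, by 5.3 dB

A: overshoot 13 dB → output overshoot 5.2 dB → GR 7.8 dB.
B: overshoot 3 dB → output overshoot 0.5 dB → GR 2.5 dB.
A applies 5.3 dB more gain reduction.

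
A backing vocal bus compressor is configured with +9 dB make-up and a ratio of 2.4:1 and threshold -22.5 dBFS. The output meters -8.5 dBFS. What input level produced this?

-10.5 dBFS

Remove make-up: -8.5 − 9 = -17.5 dBFS.
Post-compression overshoot = -17.5 − (-22.5) = 5 dB.
Input overshoot = R × output overshoot = 12 dB → input = -22.5 + 12 = -10.5 dBFS.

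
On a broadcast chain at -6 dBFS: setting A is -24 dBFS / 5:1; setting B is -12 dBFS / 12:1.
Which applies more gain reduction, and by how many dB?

A: overshoot 18 dB → output overshoot 3.6 dB → GR 14.4 dB.
B: overshoot 6 dB → output overshoot 0.5 dB → GR 5.5 dB.
A reduces 8.9 dB more.

A, by 8.9 dB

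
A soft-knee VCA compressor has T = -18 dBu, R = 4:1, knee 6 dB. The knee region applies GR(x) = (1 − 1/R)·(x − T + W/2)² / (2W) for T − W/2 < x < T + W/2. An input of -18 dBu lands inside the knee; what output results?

x − T + W/2 = -18 − (-18) + 3 = 3.
GR = (1 − 1/4) × 3² / 12 = 0.75 × 9 / 12 = 0.5625 dB.
Output = -18 − 0.5625 = -18.5625 dBu.

-18.5625 dBu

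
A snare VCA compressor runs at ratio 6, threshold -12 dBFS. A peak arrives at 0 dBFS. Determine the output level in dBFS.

-10 dBFS

0 dBFS sits 12 dB over threshold.
At 6:1 the overshoot is divided by 6, leaving 2 dB above threshold.
That puts the output at -10 dBFS.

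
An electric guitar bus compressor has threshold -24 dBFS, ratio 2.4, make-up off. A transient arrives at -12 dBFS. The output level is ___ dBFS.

-19 dBFS

The input is 12 dB above the -24 dBFS threshold.
At 2.4:1 the overshoot is divided by 2.4, leaving 5 dB above threshold.
That puts the output at -19 dBFS.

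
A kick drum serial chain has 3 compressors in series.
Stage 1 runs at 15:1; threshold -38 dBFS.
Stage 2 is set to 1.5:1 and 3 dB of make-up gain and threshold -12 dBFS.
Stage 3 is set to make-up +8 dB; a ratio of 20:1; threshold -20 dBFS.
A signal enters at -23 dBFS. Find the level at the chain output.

Stage 1: overshoot 15 dB → 15/15 = 1 dB → -37 dBFS.
Stage 2: -37 dBFS is at or below the -12 dBFS threshold — no compression; make-up brings it to -34 dBFS.
Stage 3: below threshold (-34 ≤ -20); passes unchanged; make-up brings it to -26 dBFS.

-26 dBFS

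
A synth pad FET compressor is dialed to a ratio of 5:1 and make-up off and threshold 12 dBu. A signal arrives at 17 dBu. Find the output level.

13 dBu

The input is 5 dB above the 12 dBu threshold.
The 5 dB excess becomes 1 dB after 5:1 reduction.
That puts the output at 13 dBu.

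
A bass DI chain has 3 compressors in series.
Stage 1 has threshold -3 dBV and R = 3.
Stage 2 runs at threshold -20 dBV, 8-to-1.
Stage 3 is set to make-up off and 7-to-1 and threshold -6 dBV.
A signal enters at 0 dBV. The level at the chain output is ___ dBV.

-17.75 dBV

Stage 1: 3 dB above -3 dBV, reduced 3:1 to 1 dB above → -2 dBV.
Stage 2: -2 dBV is 18 dB over -20 dBV; at 8:1 that becomes 2.25 dB over, giving -17.75 dBV.
Stage 3: -17.75 dBV ≤ -6 dBV, so stage 3 doesn't engage; output -17.75 dBV.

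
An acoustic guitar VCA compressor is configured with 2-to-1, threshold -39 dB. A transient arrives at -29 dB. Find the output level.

-34 dB

The input is 10 dB above the -39 dB threshold.
At 2:1 the overshoot is divided by 2, leaving 5 dB above threshold.
Output = -39 + 5 = -34 dB.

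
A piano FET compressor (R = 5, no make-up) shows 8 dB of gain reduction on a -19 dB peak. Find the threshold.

Let T be the threshold. Output overshoot = (input overshoot)/R, so -27 − T = (-19 − T)/5.
5·(-27 − T) = -19 − T → 4·T = -135 − (-19) = -116.
T = -116/4 = -29 dB.

-29 dB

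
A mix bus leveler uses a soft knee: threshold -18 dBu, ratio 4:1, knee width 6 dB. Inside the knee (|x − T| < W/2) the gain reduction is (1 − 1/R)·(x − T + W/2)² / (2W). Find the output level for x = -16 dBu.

x − T + W/2 = -16 − (-18) + 3 = 5.
GR = (1 − 1/4) × 5² / 12 = 0.75 × 25 / 12 = 1.5625 dB.
Output = -16 − 1.5625 = -17.5625 dBu.

-17.5625 dBu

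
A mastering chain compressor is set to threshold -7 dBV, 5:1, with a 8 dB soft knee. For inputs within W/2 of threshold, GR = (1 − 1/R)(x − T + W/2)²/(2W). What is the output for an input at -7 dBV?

-7.8 dBV

x − T + W/2 = -7 − (-7) + 4 = 4.
GR = (1 − 1/5) × 4² / 16 = 0.8 × 16 / 16 = 0.8 dB.
Output = -7 − 0.8 = -7.8 dBV.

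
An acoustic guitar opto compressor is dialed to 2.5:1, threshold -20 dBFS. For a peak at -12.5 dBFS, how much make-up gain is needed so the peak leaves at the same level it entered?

Overshoot 7.5 dB → 7.5/2.5 = 3 dB after compression, so the compressed level is -20 + 3 = -17 dBFS.
Make-up = target − compressed = -12.5 − (-17) = 4.5 dB.

4.5 dB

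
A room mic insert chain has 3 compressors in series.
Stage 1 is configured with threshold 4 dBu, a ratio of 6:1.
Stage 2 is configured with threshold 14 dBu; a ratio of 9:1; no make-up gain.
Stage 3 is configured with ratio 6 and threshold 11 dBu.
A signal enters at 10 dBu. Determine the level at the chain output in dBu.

5 dBu

Stage 1: 10 dBu is 6 dB over 4 dBu; at 6:1 that becomes 1 dB over, giving 5 dBu.
Stage 2: 5 dBu is at or below the 14 dBu threshold — no compression; output 5 dBu.
Stage 3: below threshold (5 ≤ 11); passes unchanged; output 5 dBu.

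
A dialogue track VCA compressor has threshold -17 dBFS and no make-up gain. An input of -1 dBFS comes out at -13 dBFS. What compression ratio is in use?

Input overshoot = -1 − (-17) = 16 dB; output overshoot = -13 − (-17) = 4 dB.
Ratio = 16 / 4 = 4.

4:1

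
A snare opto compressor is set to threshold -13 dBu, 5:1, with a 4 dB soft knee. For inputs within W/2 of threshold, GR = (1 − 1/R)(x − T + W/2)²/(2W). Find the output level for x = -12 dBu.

-12.9 dBu

x − T + W/2 = -12 − (-13) + 2 = 3.
GR = (1 − 1/5) × 3² / 8 = 0.8 × 9 / 8 = 0.9 dB.
Output = -12 − 0.9 = -12.9 dBu.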